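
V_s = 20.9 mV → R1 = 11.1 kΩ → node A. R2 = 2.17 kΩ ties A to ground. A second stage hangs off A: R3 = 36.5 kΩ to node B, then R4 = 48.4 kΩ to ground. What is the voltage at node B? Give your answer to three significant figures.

V_B ≈ 1.91 mV

Looking into the second stage from A: R3 + R4 = 84.90 kΩ appears in parallel with R2.
Effective lower resistance at A: R2 ‖ 84.90 = 2.116 kΩ.
So V_A = 20.9 × 0.1601 = 3.346 mV.
V_B = V_A × 0.5701 = 1.908 mV.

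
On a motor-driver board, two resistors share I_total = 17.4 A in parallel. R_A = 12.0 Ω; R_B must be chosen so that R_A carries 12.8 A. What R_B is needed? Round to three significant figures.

R_B ≈ 33.4 Ω

Two-branch current divider: I_A = I_total · R_B/(R_A + R_B).
12.8/17.4 = R_B/(R_A + R_B) → R_B = R_A · (0.7356)/(1 − 0.7356) = 12.0 × 2.783 = 33.39 Ω.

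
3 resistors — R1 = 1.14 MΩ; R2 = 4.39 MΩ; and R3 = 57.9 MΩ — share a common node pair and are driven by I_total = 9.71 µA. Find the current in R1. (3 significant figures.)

ΣG = 1/1.14 + 1/4.39 + 1/57.9 = 1.122.
Current divider: I(R1) = I_total · G_k/ΣG = 9.71 × (0.8772/1.122) = 9.71 × 0.7816 = 7.590 µA.

I ≈ 7.59 µA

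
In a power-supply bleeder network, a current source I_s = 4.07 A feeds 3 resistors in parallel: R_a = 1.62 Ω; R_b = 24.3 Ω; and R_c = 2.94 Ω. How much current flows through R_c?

I ≈ 1.39 A

ΣG = 1/1.62 + 1/24.3 + 1/2.94 = 0.9986.
Current divider: I(R_c) = I_s · G_k/ΣG = 4.07 × (0.3401/0.9986) = 4.07 × 0.3406 = 1.386 A.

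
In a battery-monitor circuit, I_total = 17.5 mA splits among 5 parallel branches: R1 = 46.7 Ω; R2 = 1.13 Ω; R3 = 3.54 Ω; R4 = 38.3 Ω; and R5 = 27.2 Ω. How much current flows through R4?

ΣG = 1/46.7 + 1/1.13 + 1/3.54 + 1/38.3 + 1/27.2 = 1.252.
By the current-divider rule, I = I_total · G_k/ΣG = 17.5 × 0.02086 = 0.3650 mA.

I ≈ 0.365 mA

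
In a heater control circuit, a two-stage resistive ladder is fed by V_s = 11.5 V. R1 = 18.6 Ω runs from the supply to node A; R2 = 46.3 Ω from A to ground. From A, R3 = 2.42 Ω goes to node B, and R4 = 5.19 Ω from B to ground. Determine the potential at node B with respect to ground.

V_B ≈ 2.04 V

The second stage (R3 + R4 = 7.610 Ω) loads node A in parallel with R2.
R2 ‖ (R3+R4) = 6.536 Ω.
V_A = 11.5 × 6.536/(18.6 + 6.536) = 2.990 V.
V_B = V_A × 0.6820 = 2.039 V.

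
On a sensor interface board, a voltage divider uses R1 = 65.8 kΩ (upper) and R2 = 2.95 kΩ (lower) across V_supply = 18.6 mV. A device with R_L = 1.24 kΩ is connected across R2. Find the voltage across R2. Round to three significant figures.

V_out ≈ 0.244 mV

First combine the lower leg with the load: R2 ‖ R_L = 0.8730 kΩ.
Voltage divider with the loaded lower leg: V_out = 18.6 × 0.8730/(65.8 + 0.8730) = 18.6 × 0.01309 = 0.2436 mV.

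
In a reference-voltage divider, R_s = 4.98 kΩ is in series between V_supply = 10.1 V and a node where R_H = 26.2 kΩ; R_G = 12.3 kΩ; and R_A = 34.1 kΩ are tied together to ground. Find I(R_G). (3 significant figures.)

I ≈ 0.472 mA

Equivalent of the parallel group: R_p = 6.721 kΩ.
V_A by voltage divider: V_A = 10.1 × 6.721/(4.98 + 6.721) = 5.801 V.
I(R_G) = V_A / R_G = 5.801/12.3 = 0.4716 mA.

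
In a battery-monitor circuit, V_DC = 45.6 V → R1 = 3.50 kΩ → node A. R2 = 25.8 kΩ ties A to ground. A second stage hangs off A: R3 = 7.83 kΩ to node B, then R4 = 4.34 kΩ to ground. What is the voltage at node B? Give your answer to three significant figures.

V_B ≈ 11.4 V

The second stage (R3 + R4 = 12.17 kΩ) loads node A in parallel with R2.
Effective lower resistance at A: R2 ‖ 12.17 = 8.269 kΩ.
V_A = 45.6 × 8.269/(3.50 + 8.269) = 32.04 V.
Stage 2 is unloaded, so V_B = V_A · R4/(R3+R4) = 32.04 × 4.34/12.17 = 11.43 V.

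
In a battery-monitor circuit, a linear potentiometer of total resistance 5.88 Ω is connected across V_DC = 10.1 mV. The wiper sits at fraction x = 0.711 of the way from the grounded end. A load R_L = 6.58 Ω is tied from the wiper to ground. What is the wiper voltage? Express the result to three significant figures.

Split the track: R_lower = x·R_p = 4.181 Ω, R_upper = (1−x)·R_p = 1.699 Ω.
(x·R_p) ‖ R_L = 2.556 Ω.
Loaded-divider output: V_out = 10.1 × 0.6007 = 6.067 mV.
(Unloaded: V_out = x·V_DC = 7.18 mV.)

V_out ≈ 6.07 mV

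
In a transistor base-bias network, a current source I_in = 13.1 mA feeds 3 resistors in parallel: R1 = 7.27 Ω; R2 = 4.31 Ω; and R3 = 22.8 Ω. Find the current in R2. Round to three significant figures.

Conductances: ΣG = 1/7.27 + 1/4.31 + 1/22.8 = 0.4134 (1/Ω).
R2 takes the fraction G_k/ΣG = 0.2320/0.4134 = 0.5612, so I = 13.1 × 0.5612 = 7.352 mA.

I ≈ 7.35 mA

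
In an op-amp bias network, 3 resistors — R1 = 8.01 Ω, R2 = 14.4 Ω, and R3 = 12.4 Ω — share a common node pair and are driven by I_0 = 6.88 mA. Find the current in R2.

I ≈ 1.74 mA

ΣG = 1/8.01 + 1/14.4 + 1/12.4 = 0.2749.
Current divider: I(R2) = I_0 · G_k/ΣG = 6.88 × (0.06944/0.2749) = 6.88 × 0.2526 = 1.738 mA.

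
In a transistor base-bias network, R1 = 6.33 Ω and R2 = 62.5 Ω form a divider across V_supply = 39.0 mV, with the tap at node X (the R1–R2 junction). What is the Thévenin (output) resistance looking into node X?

R_th ≈ 5.75 Ω

With V_supply suppressed (replaced by a short), R_th = R1 ‖ R2 = (6.330 × 62.5)/(6.330 + 62.5) = 5.748 Ω.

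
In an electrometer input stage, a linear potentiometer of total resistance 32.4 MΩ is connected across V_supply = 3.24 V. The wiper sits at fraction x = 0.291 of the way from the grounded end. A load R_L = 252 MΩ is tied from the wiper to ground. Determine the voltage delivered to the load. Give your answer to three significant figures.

V_out ≈ 0.918 V

Split the track: R_lower = x·R_p = 9.428 MΩ, R_upper = (1−x)·R_p = 22.97 MΩ.
Lower segment in parallel with the load: 9.428 ‖ 252 = 9.088 MΩ.
Then V_out = V_supply · 9.088/(22.97 + 9.088) = 0.9185 V.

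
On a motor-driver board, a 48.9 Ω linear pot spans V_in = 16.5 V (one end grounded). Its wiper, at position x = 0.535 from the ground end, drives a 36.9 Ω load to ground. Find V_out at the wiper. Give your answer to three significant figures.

V_out ≈ 6.64 V

Lower segment x·R_p = 26.16 Ω; upper segment (1−x)·R_p = 22.74 Ω.
R_L loads the lower segment: effective lower R = 15.31 Ω.
V_out = 16.5 × 15.31/(22.74 + 15.31) = 6.639 V.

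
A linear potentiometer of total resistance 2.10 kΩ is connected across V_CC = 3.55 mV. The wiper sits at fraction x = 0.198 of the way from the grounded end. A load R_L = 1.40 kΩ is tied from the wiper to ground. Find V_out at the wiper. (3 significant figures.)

V_out ≈ 0.568 mV

The pot divides into 1.684 kΩ above the wiper and 0.4158 kΩ below.
R_L loads the lower segment: effective lower R = 0.3206 kΩ.
Loaded-divider output: V_out = 3.55 × 0.1599 = 0.5677 mV.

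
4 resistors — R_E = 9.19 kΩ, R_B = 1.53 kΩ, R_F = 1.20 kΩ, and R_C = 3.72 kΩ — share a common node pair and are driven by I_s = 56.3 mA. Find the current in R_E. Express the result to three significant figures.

I ≈ 3.29 mA

Conductances: ΣG = 1/9.19 + 1/1.53 + 1/1.20 + 1/3.72 = 1.865 (1/kΩ).
Current divider: I(R_E) = I_s · G_k/ΣG = 56.3 × (0.1088/1.865) = 56.3 × 0.05836 = 3.286 mA.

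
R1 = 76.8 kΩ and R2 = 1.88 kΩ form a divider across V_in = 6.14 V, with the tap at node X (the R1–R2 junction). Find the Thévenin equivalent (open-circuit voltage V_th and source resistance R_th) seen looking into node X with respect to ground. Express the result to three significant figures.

V_th ≈ 0.147 V, R_th ≈ 1.84 kΩ

With X open, the divider is unloaded: V_th = 6.14 × 1.88/78.68 = 0.1467 V.
With V_in suppressed (replaced by a short), R_th = R1 ‖ R2 = (76.80 × 1.88)/(76.80 + 1.88) = 1.835 kΩ.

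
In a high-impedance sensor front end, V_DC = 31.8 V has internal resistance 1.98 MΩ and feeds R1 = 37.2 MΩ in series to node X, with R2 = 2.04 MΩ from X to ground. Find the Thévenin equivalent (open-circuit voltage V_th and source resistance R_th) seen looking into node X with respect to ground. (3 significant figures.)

V_th ≈ 1.57 V, R_th ≈ 1.94 MΩ

R1' = 1.98 + 37.2 = 39.18 MΩ (source resistance + R1).
With X open, the divider is unloaded: V_th = 31.8 × 2.04/41.22 = 1.574 V.
With V_DC suppressed (replaced by a short), R_th = R1' ‖ R2 = (39.18 × 2.04)/(39.18 + 2.04) = 1.939 MΩ.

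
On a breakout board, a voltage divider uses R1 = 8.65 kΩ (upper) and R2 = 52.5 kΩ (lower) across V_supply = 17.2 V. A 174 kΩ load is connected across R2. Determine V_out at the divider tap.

V_out ≈ 14.2 V

R2 ‖ R_L = (52.5 × 174)/(52.5 + 174) = 40.33 kΩ.
Then V_out = V_supply · R2'/(R1 + R2') = 17.2 × 40.33/48.98 = 14.16 V.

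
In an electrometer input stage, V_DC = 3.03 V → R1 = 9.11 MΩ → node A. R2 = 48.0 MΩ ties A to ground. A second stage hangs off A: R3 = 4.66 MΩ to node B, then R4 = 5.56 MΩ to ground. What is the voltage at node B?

The second stage (R3 + R4 = 10.22 MΩ) loads node A in parallel with R2.
Effective lower resistance at A: R2 ‖ 10.22 = 8.426 MΩ.
First divider: V_A = V_DC · 8.426/(9.11 + 8.426) = 1.456 V.
Stage 2 is unloaded, so V_B = V_A · R4/(R3+R4) = 1.456 × 5.56/10.22 = 0.7921 V.

V_B ≈ 0.792 V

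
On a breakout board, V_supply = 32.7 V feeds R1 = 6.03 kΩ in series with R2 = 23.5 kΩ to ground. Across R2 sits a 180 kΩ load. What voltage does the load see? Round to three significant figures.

V_out ≈ 25.3 V

The load sits in parallel with R2, giving an effective lower resistance R2' = R2·R_L/(R2+R_L) = 20.79 kΩ.
Now apply the divider: V_out = 32.7 × 0.7751 = 25.35 V.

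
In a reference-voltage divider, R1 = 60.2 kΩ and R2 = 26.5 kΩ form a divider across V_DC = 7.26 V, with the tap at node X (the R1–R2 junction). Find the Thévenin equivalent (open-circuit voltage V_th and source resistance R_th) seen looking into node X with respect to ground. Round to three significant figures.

With X open, the divider is unloaded: V_th = 7.26 × 26.5/86.70 = 2.219 V.
Looking into X with the source shorted: R_th = R1·R2/(R1+R2) = 60.20 × 26.5/86.70 = 18.40 kΩ.

V_th ≈ 2.22 V, R_th ≈ 18.4 kΩ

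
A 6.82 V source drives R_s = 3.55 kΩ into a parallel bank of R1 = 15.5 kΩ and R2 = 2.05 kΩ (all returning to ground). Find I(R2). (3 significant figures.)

Combine the parallel branches: R_p = (1/15.5 + 1/2.05)⁻¹ = 1.811 kΩ.
Node voltage V_A = V_supply · R_p/(R_s + R_p) = 6.82 × 0.3378 = 2.303 V.
I(R2) = V_A / R2 = 2.303/2.05 = 1.124 mA.
(Check via current divider: I_total = 1.272 mA; share G_k/ΣG = 0.8832 → same result.)

I ≈ 1.12 mA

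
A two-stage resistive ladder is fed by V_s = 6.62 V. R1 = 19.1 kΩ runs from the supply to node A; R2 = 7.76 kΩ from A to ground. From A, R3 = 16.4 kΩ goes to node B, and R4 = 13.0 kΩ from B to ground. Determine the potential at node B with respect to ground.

V_B ≈ 0.712 V

Looking into the second stage from A: R3 + R4 = 29.40 kΩ appears in parallel with R2.
R2 ‖ (R3+R4) = 6.140 kΩ.
First divider: V_A = V_s · 6.140/(19.1 + 6.140) = 1.610 V.
V_B = V_A × 0.4422 = 0.7120 V.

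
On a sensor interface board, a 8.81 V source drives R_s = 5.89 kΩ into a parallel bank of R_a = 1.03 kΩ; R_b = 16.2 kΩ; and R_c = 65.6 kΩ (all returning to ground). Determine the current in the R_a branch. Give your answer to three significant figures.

I ≈ 1.19 mA

Parallel bank: R_p = 1/(1/1.03 + 1/16.2 + 1/65.6) = 0.9543 kΩ.
V_A = 8.81 × 0.9543/6.844 = 1.228 V.
I(R_a) = V_A / R_a = 1.228/1.03 = 1.193 mA.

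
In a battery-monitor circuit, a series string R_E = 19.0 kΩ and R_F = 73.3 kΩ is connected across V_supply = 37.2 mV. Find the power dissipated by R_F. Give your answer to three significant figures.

ΣR = 92.30 kΩ → I = 37.2/92.30 = 0.4030 µA.
P = I²R = 0.1624 × 73.3 = 11.91 nW.

P ≈ 11.9 nW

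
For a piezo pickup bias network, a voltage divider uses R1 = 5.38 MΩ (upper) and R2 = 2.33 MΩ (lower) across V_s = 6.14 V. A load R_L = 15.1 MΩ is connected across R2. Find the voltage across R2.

V_out ≈ 1.68 V

R2 ‖ R_L = (2.33 × 15.1)/(2.33 + 15.1) = 2.019 MΩ.
Voltage divider with the loaded lower leg: V_out = 6.14 × 2.019/(5.38 + 2.019) = 6.14 × 0.2728 = 1.675 V.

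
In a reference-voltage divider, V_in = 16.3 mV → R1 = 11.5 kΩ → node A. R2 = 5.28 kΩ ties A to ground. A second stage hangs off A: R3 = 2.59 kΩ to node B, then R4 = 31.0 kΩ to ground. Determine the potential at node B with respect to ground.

Looking into the second stage from A: R3 + R4 = 33.59 kΩ appears in parallel with R2.
Effective lower resistance at A: R2 ‖ 33.59 = 4.563 kΩ.
So V_A = 16.3 × 0.2841 = 4.630 mV.
Stage 2 is unloaded, so V_B = V_A · R4/(R3+R4) = 4.630 × 31.0/33.59 = 4.273 mV.

V_B ≈ 4.27 mV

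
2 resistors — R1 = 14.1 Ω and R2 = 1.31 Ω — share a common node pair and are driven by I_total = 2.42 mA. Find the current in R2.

For two parallel branches, I_k = I_total · (other R)/(sum of R).
I(R2) = 2.42 × 14.1/(14.1 + 1.31) = 2.42 × 0.9150 = 2.214 mA.

I ≈ 2.21 mA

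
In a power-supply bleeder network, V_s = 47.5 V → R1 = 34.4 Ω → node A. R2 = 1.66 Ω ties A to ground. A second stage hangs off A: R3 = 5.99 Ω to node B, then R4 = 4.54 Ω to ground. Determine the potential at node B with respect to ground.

V_B ≈ 0.820 V

The second stage (R3 + R4 = 10.53 Ω) loads node A in parallel with R2.
Effective lower resistance at A: R2 ‖ 10.53 = 1.434 Ω.
V_A = 47.5 × 1.434/(34.4 + 1.434) = 1.901 V.
Then the unloaded second divider: V_B = V_A × R4/(R3+R4) = 1.901 × 0.4311 = 0.8195 V.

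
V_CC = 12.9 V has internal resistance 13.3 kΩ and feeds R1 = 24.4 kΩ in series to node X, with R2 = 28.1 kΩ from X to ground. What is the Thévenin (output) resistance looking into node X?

R1' = 13.3 + 24.4 = 37.70 kΩ (source resistance + R1).
Zeroing V_CC shorts the top of R1' to ground, so R_th = R1' ‖ R2 = 16.10 kΩ.

R_th ≈ 16.1 kΩ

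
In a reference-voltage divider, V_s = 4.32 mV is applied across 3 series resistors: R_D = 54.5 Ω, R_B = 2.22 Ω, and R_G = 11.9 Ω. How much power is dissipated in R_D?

ΣR = 68.62 Ω → I = 4.32/68.62 = 0.06296 mA.
V(R_D) = I·R = 3.431 mV; P = V·I = 3.431 × 0.06296 = 0.2160 µW.

P ≈ 0.216 µW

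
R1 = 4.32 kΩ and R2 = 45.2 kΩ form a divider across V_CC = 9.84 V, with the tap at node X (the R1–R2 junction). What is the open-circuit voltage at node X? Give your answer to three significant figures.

Open-circuit (no load on X): V_th = V_CC · R2/(R1 + R2) = 9.84 × 45.2/(4.320 + 45.2) = 8.982 V.

V_th ≈ 8.98 V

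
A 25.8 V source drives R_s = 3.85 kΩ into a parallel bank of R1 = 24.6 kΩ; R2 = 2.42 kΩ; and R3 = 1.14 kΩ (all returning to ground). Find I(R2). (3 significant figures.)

Parallel bank: R_p = 1/(1/24.6 + 1/2.42 + 1/1.14) = 0.7513 kΩ.
Node voltage V_A = V_in · R_p/(R_s + R_p) = 25.8 × 0.1633 = 4.213 V.
I(R2) = V_A / R2 = 4.213/2.42 = 1.741 mA.
(Equivalently: I_total = 5.607 mA, then current-divider fraction G_k/ΣG = 0.3104.)

I ≈ 1.74 mA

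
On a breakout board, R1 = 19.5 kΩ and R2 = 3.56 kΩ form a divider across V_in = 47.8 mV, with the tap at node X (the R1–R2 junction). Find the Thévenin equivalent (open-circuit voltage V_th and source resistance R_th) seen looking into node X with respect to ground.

With X open, the divider is unloaded: V_th = 47.8 × 3.56/23.06 = 7.379 mV.
Zeroing V_in shorts the top of R1 to ground, so R_th = R1 ‖ R2 = 3.010 kΩ.

V_th ≈ 7.38 mV, R_th ≈ 3.01 kΩ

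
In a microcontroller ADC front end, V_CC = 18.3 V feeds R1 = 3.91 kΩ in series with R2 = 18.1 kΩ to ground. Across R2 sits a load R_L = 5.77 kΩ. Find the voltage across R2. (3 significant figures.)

The load sits in parallel with R2, giving an effective lower resistance R2' = R2·R_L/(R2+R_L) = 4.375 kΩ.
Voltage divider with the loaded lower leg: V_out = 18.3 × 4.375/(3.91 + 4.375) = 18.3 × 0.5281 = 9.664 V.

V_out ≈ 9.66 V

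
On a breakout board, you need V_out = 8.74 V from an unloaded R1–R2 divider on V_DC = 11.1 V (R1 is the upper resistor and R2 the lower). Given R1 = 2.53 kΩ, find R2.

R2 ≈ 9.37 kΩ

The divider ratio is R2/(R1+R2) = 8.74/11.1 = 0.7874.
So R2 = R1 · V_out/(V_DC − V_out) = 2.53 × 8.74/(11.1 − 8.74) = 2.53 × 3.703 = 9.370 kΩ.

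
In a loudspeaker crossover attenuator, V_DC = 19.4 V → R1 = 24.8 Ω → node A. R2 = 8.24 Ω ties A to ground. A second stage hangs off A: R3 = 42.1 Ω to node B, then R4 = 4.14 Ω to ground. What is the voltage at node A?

V_A ≈ 4.27 V

The second stage (R3 + R4 = 46.24 Ω) loads node A in parallel with R2.
R2 ‖ (R3+R4) = 6.994 Ω.
V_A = 19.4 × 6.994/(24.8 + 6.994) = 4.267 V.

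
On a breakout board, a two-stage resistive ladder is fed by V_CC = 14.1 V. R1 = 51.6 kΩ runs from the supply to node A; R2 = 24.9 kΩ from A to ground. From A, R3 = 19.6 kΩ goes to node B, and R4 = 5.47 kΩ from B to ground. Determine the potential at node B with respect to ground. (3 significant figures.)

V_B ≈ 0.600 V

Looking into the second stage from A: R3 + R4 = 25.07 kΩ appears in parallel with R2.
R2 ‖ (R3+R4) = 12.49 kΩ.
So V_A = 14.1 × 0.1949 = 2.748 V.
V_B = V_A × 0.2182 = 0.5996 V.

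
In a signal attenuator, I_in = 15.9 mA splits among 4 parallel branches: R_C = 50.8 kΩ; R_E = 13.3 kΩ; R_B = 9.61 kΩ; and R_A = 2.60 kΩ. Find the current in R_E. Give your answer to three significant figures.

I ≈ 2.05 mA

ΣG = 1/50.8 + 1/13.3 + 1/9.61 + 1/2.60 = 0.5835.
Current divider: I(R_E) = I_in · G_k/ΣG = 15.9 × (0.07519/0.5835) = 15.9 × 0.1288 = 2.049 mA.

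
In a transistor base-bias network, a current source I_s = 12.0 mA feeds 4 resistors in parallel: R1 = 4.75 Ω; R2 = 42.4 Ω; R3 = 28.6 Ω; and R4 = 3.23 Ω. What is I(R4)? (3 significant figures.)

I ≈ 6.42 mA

Total conductance ΣG = 1/4.75 + 1/42.4 + 1/28.6 + 1/3.23 = 0.5787 (units of 1/Ω).
Current divider: I(R4) = I_s · G_k/ΣG = 12.0 × (0.3096/0.5787) = 12.0 × 0.5350 = 6.420 mA.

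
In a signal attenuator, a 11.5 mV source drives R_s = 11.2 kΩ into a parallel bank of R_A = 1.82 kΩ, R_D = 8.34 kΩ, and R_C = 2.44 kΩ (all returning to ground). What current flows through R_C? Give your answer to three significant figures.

I ≈ 0.360 µA

Combine the parallel branches: R_p = (1/1.82 + 1/8.34 + 1/2.44)⁻¹ = 0.9266 kΩ.
V_A by voltage divider: V_A = 11.5 × 0.9266/(11.2 + 0.9266) = 0.8787 mV.
Branch current I = V_A/R_C = 0.8787/2.44 = 0.3601 µA.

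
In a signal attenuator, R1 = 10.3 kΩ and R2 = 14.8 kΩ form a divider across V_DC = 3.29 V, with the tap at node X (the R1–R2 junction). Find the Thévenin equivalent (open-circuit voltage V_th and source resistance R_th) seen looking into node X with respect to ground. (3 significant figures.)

V_th ≈ 1.94 V, R_th ≈ 6.07 kΩ

V_th is the unloaded tap voltage: V_DC · R2/(R1+R2) = 3.29 × 0.5896 = 1.940 V.
Zeroing V_DC shorts the top of R1 to ground, so R_th = R1 ‖ R2 = 6.073 kΩ.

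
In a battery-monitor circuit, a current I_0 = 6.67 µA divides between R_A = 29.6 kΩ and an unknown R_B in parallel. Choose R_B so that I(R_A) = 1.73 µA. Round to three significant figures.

R_B ≈ 10.4 kΩ

In a two-way split, I_A/I_0 = R_B/(R_A + R_B).
1.73/6.67 = R_B/(R_A + R_B) → R_B = R_A · (0.2594)/(1 − 0.2594) = 29.6 × 0.3502 = 10.37 kΩ.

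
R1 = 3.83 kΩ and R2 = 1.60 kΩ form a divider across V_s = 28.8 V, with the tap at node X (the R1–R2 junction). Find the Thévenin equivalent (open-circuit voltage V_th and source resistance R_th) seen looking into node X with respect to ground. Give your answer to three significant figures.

V_th ≈ 8.49 V, R_th ≈ 1.13 kΩ

V_th is the unloaded tap voltage: V_s · R2/(R1+R2) = 28.8 × 0.2947 = 8.486 V.
Zeroing V_s shorts the top of R1 to ground, so R_th = R1 ‖ R2 = 1.129 kΩ.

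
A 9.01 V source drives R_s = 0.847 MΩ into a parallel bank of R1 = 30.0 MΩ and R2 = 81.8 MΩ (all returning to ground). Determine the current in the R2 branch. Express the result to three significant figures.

I ≈ 0.106 µA

Equivalent of the parallel group: R_p = 21.95 MΩ.
Node voltage V_A = V_in · R_p/(R_s + R_p) = 9.01 × 0.9628 = 8.675 V.
Branch current I = V_A/R2 = 8.675/81.8 = 0.1061 µA.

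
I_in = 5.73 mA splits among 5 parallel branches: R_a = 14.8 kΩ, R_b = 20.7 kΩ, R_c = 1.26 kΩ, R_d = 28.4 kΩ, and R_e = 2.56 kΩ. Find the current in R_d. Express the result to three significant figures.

I ≈ 0.151 mA

Total conductance ΣG = 1/14.8 + 1/20.7 + 1/1.26 + 1/28.4 + 1/2.56 = 1.335 (units of 1/kΩ).
Current divider: I(R_d) = I_in · G_k/ΣG = 5.73 × (0.03521/1.335) = 5.73 × 0.02637 = 0.1511 mA.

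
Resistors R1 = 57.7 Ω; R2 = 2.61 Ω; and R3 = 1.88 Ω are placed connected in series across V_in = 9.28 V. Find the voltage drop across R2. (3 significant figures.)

V ≈ 0.389 V

Series total: ΣR = 57.7 + 2.61 + 1.88 = 62.19 Ω.
By the voltage-divider rule, V = 9.28 × 2.610/62.19 = 0.3895 V.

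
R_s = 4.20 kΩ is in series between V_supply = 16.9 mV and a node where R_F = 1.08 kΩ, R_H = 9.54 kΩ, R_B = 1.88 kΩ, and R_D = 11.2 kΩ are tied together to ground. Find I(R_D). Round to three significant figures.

I ≈ 0.190 µA

Combine the parallel branches: R_p = (1/1.08 + 1/9.54 + 1/1.88 + 1/11.2)⁻¹ = 0.6053 kΩ.
V_A by voltage divider: V_A = 16.9 × 0.6053/(4.20 + 0.6053) = 2.129 mV.
Branch current I = V_A/R_D = 2.129/11.2 = 0.1901 µA.
(Equivalently: I_total = 3.517 µA, then current-divider fraction G_k/ΣG = 0.05405.)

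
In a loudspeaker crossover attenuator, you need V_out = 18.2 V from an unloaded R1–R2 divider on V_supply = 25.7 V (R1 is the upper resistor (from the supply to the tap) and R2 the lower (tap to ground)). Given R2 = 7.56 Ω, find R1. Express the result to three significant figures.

R1 ≈ 3.12 Ω

Required fraction k = V_out/V_supply = 0.7082.
So R1 = R2 · (V_supply/V_out − 1) = 7.56 × (25.7/18.2 − 1) = 7.56 × 0.4121 = 3.115 Ω.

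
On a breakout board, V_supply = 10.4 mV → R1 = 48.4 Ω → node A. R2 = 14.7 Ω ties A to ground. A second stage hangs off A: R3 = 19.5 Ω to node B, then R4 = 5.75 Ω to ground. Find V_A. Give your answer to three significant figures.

Looking into the second stage from A: R3 + R4 = 25.25 Ω appears in parallel with R2.
Effective lower resistance at A: R2 ‖ 25.25 = 9.291 Ω.
First divider: V_A = V_supply · 9.291/(48.4 + 9.291) = 1.675 mV.

V_A ≈ 1.67 mV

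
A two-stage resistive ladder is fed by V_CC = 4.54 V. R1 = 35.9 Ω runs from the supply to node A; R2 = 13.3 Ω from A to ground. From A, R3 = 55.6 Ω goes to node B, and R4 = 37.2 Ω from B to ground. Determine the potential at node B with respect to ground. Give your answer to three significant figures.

V_B ≈ 0.445 V

Looking into the second stage from A: R3 + R4 = 92.80 Ω appears in parallel with R2.
R2 ‖ (R3+R4) = 11.63 Ω.
V_A = 4.54 × 11.63/(35.9 + 11.63) = 1.111 V.
V_B = V_A × 0.4009 = 0.4454 V.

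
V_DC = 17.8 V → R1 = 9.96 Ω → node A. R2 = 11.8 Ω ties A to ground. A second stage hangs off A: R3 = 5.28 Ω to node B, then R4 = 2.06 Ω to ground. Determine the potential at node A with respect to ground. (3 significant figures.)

V_A ≈ 5.56 V

Node A sees R2 in parallel with the series input of stage 2, R3 + R4 = 7.340 Ω.
R2 ‖ (R3+R4) = 4.525 Ω.
First divider: V_A = V_DC · 4.525/(9.96 + 4.525) = 5.561 V.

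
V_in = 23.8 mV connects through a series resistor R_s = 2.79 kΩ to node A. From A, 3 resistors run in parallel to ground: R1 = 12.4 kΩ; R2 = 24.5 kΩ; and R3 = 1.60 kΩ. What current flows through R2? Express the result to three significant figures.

Equivalent of the parallel group: R_p = 1.340 kΩ.
Node voltage V_A = V_in · R_p/(R_s + R_p) = 23.8 × 0.3244 = 7.721 mV.
Branch current I = V_A/R2 = 7.721/24.5 = 0.3151 µA.

I ≈ 0.315 µA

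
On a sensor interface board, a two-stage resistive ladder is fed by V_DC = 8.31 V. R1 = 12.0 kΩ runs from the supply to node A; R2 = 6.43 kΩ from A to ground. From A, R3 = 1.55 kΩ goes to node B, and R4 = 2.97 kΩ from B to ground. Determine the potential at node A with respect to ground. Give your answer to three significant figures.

The second stage (R3 + R4 = 4.520 kΩ) loads node A in parallel with R2.
R2 ‖ (R3+R4) = 2.654 kΩ.
So V_A = 8.31 × 0.1811 = 1.505 V.

V_A ≈ 1.51 V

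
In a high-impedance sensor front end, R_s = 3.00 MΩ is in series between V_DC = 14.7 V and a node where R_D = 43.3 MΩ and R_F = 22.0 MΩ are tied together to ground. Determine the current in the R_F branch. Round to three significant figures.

I ≈ 0.554 µA

Equivalent of the parallel group: R_p = 14.59 MΩ.
V_A by voltage divider: V_A = 14.7 × 14.59/(3.00 + 14.59) = 12.19 V.
Branch current I = V_A/R_F = 12.19/22.0 = 0.5542 µA.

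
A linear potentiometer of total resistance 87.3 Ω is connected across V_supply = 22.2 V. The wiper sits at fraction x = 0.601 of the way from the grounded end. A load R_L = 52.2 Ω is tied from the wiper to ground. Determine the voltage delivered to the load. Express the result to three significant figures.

Lower segment x·R_p = 52.47 Ω; upper segment (1−x)·R_p = 34.83 Ω.
(x·R_p) ‖ R_L = 26.17 Ω.
Then V_out = V_supply · 26.17/(34.83 + 26.17) = 9.523 V.
(Unloaded: V_out = x·V_supply = 13.3 V.)

V_out ≈ 9.52 V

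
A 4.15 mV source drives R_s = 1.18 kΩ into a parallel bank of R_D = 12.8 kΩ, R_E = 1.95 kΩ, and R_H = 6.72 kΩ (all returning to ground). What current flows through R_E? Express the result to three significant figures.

I ≈ 1.14 µA

Parallel bank: R_p = 1/(1/12.8 + 1/1.95 + 1/6.72) = 1.352 kΩ.
Node voltage V_A = V_in · R_p/(R_s + R_p) = 4.15 × 0.5339 = 2.216 mV.
I(R_E) = V_A / R_E = 2.216/1.95 = 1.136 µA.
(Equivalently: I_total = 1.639 µA, then current-divider fraction G_k/ΣG = 0.6932.)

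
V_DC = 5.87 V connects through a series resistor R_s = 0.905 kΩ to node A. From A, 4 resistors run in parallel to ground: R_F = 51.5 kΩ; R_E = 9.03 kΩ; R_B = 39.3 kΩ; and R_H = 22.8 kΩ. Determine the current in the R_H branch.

I ≈ 0.218 mA

Combine the parallel branches: R_p = (1/51.5 + 1/9.03 + 1/39.3 + 1/22.8)⁻¹ = 5.013 kΩ.
V_A by voltage divider: V_A = 5.87 × 5.013/(0.905 + 5.013) = 4.972 V.
Branch current I = V_A/R_H = 4.972/22.8 = 0.2181 mA.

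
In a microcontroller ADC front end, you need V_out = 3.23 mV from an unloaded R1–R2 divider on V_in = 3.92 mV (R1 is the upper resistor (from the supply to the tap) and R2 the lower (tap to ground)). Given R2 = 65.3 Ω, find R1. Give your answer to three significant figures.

Required fraction k = V_out/V_in = 0.8240.
So R1 = R2 · (V_in/V_out − 1) = 65.3 × (3.92/3.23 − 1) = 65.3 × 0.2136 = 13.95 Ω.

R1 ≈ 13.9 Ω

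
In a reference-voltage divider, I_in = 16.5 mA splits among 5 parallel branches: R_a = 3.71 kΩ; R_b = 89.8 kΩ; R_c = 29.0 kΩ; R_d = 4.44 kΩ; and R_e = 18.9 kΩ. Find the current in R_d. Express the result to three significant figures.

Total conductance ΣG = 1/3.71 + 1/89.8 + 1/29.0 + 1/4.44 + 1/18.9 = 0.5933 (units of 1/kΩ).
By the current-divider rule, I = I_in · G_k/ΣG = 16.5 × 0.3796 = 6.264 mA.

I ≈ 6.26 mA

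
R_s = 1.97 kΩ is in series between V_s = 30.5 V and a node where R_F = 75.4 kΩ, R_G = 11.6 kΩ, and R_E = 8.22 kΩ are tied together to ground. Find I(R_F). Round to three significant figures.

Combine the parallel branches: R_p = (1/75.4 + 1/11.6 + 1/8.22)⁻¹ = 4.522 kΩ.
Node voltage V_A = V_s · R_p/(R_s + R_p) = 30.5 × 0.6966 = 21.25 V.
I(R_F) = V_A / R_F = 21.25/75.4 = 0.2818 mA.
(Check via current divider: I_total = 4.698 mA; share G_k/ΣG = 0.05998 → same result.)

I ≈ 0.282 mA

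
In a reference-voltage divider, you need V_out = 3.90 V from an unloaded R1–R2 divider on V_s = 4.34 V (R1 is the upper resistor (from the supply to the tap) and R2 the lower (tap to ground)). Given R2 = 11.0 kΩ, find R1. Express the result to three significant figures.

The divider ratio is R2/(R1+R2) = 3.90/4.34 = 0.8986.
So R1 = R2 · (V_s/V_out − 1) = 11.0 × (4.34/3.90 − 1) = 11.0 × 0.1128 = 1.241 kΩ.

R1 ≈ 1.24 kΩ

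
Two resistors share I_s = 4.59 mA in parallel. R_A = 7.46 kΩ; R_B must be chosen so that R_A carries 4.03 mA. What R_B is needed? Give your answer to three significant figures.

R_B ≈ 53.7 kΩ

Two-branch current divider: I_A = I_s · R_B/(R_A + R_B).
With f = 0.8780, R_B = R_A · f/(1−f) = 7.46 × 7.196 = 53.69 kΩ.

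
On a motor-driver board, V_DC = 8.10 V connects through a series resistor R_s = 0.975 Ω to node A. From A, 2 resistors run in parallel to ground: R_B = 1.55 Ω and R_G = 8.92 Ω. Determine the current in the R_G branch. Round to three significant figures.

Combine the parallel branches: R_p = (1/1.55 + 1/8.92)⁻¹ = 1.321 Ω.
V_A by voltage divider: V_A = 8.10 × 1.321/(0.975 + 1.321) = 4.660 V.
I(R_G) = V_A / R_G = 4.660/8.92 = 0.5224 A.
(Check via current divider: I_total = 3.529 A; share G_k/ΣG = 0.1480 → same result.)

I ≈ 0.522 A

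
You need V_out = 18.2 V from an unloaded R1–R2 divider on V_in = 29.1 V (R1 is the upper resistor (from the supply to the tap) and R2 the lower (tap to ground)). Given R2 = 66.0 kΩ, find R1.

R1 ≈ 39.5 kΩ

Required fraction k = V_out/V_in = 0.6254.
So R1 = R2 · (V_in/V_out − 1) = 66.0 × (29.1/18.2 − 1) = 66.0 × 0.5989 = 39.53 kΩ.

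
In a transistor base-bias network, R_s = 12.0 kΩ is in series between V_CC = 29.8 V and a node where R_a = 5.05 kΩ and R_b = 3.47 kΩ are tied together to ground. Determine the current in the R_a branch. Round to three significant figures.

Equivalent of the parallel group: R_p = 2.057 kΩ.
V_A = 29.8 × 2.057/14.06 = 4.360 V.
Branch current I = V_A/R_a = 4.360/5.05 = 0.8634 mA.

I ≈ 0.863 mA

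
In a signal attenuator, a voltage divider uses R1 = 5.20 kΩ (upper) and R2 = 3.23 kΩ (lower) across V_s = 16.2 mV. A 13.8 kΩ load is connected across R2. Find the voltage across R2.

V_out ≈ 5.42 mV

First combine the lower leg with the load: R2 ‖ R_L = 2.617 kΩ.
Now apply the divider: V_out = 16.2 × 0.3348 = 5.424 mV.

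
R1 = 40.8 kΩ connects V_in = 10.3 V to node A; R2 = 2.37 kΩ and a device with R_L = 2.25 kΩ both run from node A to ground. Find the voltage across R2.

V_out ≈ 0.283 V

R2 ‖ R_L = (2.37 × 2.25)/(2.37 + 2.25) = 1.154 kΩ.
Voltage divider with the loaded lower leg: V_out = 10.3 × 1.154/(40.8 + 1.154) = 10.3 × 0.02751 = 0.2834 V.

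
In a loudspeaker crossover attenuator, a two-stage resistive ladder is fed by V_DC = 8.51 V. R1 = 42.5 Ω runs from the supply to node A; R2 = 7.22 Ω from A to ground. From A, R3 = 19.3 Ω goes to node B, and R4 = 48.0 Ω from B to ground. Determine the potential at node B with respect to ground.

V_B ≈ 0.807 V

Looking into the second stage from A: R3 + R4 = 67.30 Ω appears in parallel with R2.
R2 ‖ (R3+R4) = 6.520 Ω.
First divider: V_A = V_DC · 6.520/(42.5 + 6.520) = 1.132 V.
Then the unloaded second divider: V_B = V_A × R4/(R3+R4) = 1.132 × 0.7132 = 0.8073 V.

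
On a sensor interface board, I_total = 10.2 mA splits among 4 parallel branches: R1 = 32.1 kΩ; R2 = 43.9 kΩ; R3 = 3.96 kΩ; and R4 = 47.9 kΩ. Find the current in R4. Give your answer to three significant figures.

Total conductance ΣG = 1/32.1 + 1/43.9 + 1/3.96 + 1/47.9 = 0.3273 (units of 1/kΩ).
R4 takes the fraction G_k/ΣG = 0.02088/0.3273 = 0.06378, so I = 10.2 × 0.06378 = 0.6505 mA.

I ≈ 0.651 mA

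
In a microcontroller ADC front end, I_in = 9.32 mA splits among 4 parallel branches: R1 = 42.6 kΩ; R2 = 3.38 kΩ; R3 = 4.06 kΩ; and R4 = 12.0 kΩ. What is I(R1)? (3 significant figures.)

ΣG = 1/42.6 + 1/3.38 + 1/4.06 + 1/12.0 = 0.6490.
R1 takes the fraction G_k/ΣG = 0.02347/0.6490 = 0.03617, so I = 9.32 × 0.03617 = 0.3371 mA.

I ≈ 0.337 mA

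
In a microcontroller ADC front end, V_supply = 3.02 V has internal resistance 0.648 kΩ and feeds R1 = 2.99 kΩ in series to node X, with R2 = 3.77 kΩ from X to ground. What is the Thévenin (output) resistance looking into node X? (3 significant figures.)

R_th ≈ 1.85 kΩ

R1' = 0.648 + 2.99 = 3.638 kΩ (source resistance + R1).
Looking into X with the source shorted: R_th = R1'·R2/(R1'+R2) = 3.638 × 3.77/7.408 = 1.851 kΩ.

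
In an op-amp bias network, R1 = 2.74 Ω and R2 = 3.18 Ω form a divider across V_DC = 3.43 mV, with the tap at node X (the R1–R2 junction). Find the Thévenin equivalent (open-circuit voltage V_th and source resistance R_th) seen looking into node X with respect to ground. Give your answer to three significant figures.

With X open, the divider is unloaded: V_th = 3.43 × 3.18/5.920 = 1.842 mV.
With V_DC suppressed (replaced by a short), R_th = R1 ‖ R2 = (2.740 × 3.18)/(2.740 + 3.18) = 1.472 Ω.

V_th ≈ 1.84 mV, R_th ≈ 1.47 Ω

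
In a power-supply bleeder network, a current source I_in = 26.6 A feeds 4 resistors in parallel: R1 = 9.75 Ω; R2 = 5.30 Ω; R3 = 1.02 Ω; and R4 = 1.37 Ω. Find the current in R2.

Total conductance ΣG = 1/9.75 + 1/5.30 + 1/1.02 + 1/1.37 = 2.002 (units of 1/Ω).
By the current-divider rule, I = I_in · G_k/ΣG = 26.6 × 0.09427 = 2.507 A.

I ≈ 2.51 A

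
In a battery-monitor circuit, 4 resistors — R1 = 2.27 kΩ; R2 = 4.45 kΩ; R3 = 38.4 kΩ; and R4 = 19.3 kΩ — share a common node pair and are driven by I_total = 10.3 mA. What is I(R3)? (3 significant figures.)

Total conductance ΣG = 1/2.27 + 1/4.45 + 1/38.4 + 1/19.3 = 0.7431 (units of 1/kΩ).
Current divider: I(R3) = I_total · G_k/ΣG = 10.3 × (0.02604/0.7431) = 10.3 × 0.03504 = 0.3610 mA.

I ≈ 0.361 mA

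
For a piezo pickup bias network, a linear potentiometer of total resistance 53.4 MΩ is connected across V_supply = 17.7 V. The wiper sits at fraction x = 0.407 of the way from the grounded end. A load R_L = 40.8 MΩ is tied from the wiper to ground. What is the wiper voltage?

Lower segment x·R_p = 21.73 MΩ; upper segment (1−x)·R_p = 31.67 MΩ.
R_L loads the lower segment: effective lower R = 14.18 MΩ.
V_out = 17.7 × 14.18/(31.67 + 14.18) = 5.475 V.

V_out ≈ 5.47 V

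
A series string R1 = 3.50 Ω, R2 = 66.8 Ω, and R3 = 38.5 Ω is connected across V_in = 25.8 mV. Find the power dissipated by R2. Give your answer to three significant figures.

ΣR = 108.8 Ω → I = 25.8/108.8 = 0.2371 mA.
P = I²R = 0.05623 × 66.8 = 3.756 µW.

P ≈ 3.76 µW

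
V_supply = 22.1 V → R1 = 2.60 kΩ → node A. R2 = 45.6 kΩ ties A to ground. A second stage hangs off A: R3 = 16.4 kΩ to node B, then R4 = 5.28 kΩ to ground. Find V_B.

Looking into the second stage from A: R3 + R4 = 21.68 kΩ appears in parallel with R2.
R2 ‖ (R3+R4) = 14.69 kΩ.
V_A = 22.1 × 14.69/(2.60 + 14.69) = 18.78 V.
V_B = V_A × 0.2435 = 4.573 V.

V_B ≈ 4.57 V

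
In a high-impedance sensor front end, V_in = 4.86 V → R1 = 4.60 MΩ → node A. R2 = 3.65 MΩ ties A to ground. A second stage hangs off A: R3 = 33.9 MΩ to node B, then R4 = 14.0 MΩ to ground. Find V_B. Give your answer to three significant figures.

Looking into the second stage from A: R3 + R4 = 47.90 MΩ appears in parallel with R2.
R2 ‖ (R3+R4) = 3.392 MΩ.
V_A = 4.86 × 3.392/(4.60 + 3.392) = 2.063 V.
Stage 2 is unloaded, so V_B = V_A · R4/(R3+R4) = 2.063 × 14.0/47.90 = 0.6028 V.

V_B ≈ 0.603 V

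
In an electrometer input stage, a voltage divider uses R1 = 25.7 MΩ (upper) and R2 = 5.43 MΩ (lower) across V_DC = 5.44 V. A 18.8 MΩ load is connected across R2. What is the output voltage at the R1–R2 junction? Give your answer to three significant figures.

V_out ≈ 0.766 V

First combine the lower leg with the load: R2 ‖ R_L = 4.213 MΩ.
Now apply the divider: V_out = 5.44 × 0.1408 = 0.7662 V.
(Unloaded it would be 0.949 V; the load pulls it down.)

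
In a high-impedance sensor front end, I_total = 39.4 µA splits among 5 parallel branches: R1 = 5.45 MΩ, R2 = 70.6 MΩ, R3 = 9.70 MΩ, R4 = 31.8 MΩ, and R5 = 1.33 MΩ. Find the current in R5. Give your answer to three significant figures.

I ≈ 27.3 µA

ΣG = 1/5.45 + 1/70.6 + 1/9.70 + 1/31.8 + 1/1.33 = 1.084.
R5 takes the fraction G_k/ΣG = 0.7519/1.084 = 0.6936, so I = 39.4 × 0.6936 = 27.33 µA.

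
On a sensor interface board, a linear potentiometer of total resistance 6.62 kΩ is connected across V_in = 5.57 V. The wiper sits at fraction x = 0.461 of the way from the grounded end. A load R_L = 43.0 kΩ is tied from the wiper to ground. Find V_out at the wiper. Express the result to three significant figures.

V_out ≈ 2.47 V

Split the track: R_lower = x·R_p = 3.052 kΩ, R_upper = (1−x)·R_p = 3.568 kΩ.
R_L loads the lower segment: effective lower R = 2.850 kΩ.
V_out = 5.57 × 2.850/(3.568 + 2.850) = 2.473 V.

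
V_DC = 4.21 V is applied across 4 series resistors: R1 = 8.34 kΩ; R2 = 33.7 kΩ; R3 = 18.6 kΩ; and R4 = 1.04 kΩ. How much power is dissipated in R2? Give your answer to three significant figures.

P ≈ 0.157 mW

The common current is I = 4.21/61.68 = 0.06826 mA.
V(R2) = I·R = 2.300 V; P = V·I = 2.300 × 0.06826 = 0.1570 mW.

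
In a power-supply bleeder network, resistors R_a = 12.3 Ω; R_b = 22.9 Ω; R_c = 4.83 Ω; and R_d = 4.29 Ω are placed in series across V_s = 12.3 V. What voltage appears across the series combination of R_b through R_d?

V ≈ 8.89 V

ΣR = 12.3 + 22.9 + 4.83 + 4.29 = 44.32 Ω.
R_{R_b..R_d} = 22.9 + 4.83 + 4.29 = 32.02 Ω.
V = V_s · R/ΣR = 12.3 × 0.7225 = 8.886 V.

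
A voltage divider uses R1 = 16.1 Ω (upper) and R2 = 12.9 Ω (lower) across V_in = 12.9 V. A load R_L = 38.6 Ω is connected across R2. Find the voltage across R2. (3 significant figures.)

V_out ≈ 4.84 V

The load sits in parallel with R2, giving an effective lower resistance R2' = R2·R_L/(R2+R_L) = 9.669 Ω.
Now apply the divider: V_out = 12.9 × 0.3752 = 4.840 V.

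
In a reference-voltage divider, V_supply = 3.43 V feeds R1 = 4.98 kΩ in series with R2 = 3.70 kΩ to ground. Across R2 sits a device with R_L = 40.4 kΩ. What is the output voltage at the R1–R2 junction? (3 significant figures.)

V_out ≈ 1.39 V

The load sits in parallel with R2, giving an effective lower resistance R2' = R2·R_L/(R2+R_L) = 3.390 kΩ.
Now apply the divider: V_out = 3.43 × 0.4050 = 1.389 V.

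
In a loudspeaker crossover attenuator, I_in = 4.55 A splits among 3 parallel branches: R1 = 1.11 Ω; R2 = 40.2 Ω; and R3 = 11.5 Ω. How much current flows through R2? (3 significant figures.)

I ≈ 0.112 A

Conductances: ΣG = 1/1.11 + 1/40.2 + 1/11.5 = 1.013 (1/Ω).
Current divider: I(R2) = I_in · G_k/ΣG = 4.55 × (0.02488/1.013) = 4.55 × 0.02456 = 0.1118 A.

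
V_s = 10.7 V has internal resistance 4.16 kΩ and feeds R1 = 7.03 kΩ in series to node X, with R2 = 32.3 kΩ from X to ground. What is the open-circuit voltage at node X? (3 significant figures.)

R1' = 4.16 + 7.03 = 11.19 kΩ (source resistance + R1).
With X open, the divider is unloaded: V_th = 10.7 × 32.3/43.49 = 7.947 V.

V_th ≈ 7.95 V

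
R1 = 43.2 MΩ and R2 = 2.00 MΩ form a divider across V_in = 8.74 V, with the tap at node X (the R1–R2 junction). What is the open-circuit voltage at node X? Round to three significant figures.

V_th is the unloaded tap voltage: V_in · R2/(R1+R2) = 8.74 × 0.04425 = 0.3867 V.

V_th ≈ 0.387 V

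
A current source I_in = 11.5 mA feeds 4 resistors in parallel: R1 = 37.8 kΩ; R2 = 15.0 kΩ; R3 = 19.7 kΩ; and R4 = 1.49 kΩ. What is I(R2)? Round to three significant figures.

I ≈ 0.941 mA

Total conductance ΣG = 1/37.8 + 1/15.0 + 1/19.7 + 1/1.49 = 0.8150 (units of 1/kΩ).
By the current-divider rule, I = I_in · G_k/ΣG = 11.5 × 0.08180 = 0.9407 mA.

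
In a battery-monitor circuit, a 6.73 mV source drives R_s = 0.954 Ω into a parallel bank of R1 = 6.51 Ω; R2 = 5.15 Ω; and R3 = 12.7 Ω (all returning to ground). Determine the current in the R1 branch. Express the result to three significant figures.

I ≈ 0.735 mA

Combine the parallel branches: R_p = (1/6.51 + 1/5.15 + 1/12.7)⁻¹ = 2.345 Ω.
V_A = 6.73 × 2.345/3.299 = 4.784 mV.
Branch current I = V_A/R1 = 4.784/6.51 = 0.7348 mA.
(Equivalently: I_total = 2.040 mA, then current-divider fraction G_k/ΣG = 0.3601.)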